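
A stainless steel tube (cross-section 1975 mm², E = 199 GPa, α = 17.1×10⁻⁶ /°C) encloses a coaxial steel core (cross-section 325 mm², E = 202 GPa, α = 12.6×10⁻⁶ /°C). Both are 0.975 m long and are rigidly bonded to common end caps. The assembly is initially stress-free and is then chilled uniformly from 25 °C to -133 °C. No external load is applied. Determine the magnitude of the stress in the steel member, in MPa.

Both members must finish at the same length. With the larger α, the stainless steel tends to over-contract; the plates restrain it, putting the stainless steel in tension and the steel in compression. With no external load the two internal forces are equal and opposite, magnitude P.
Setting the final lengths equal and cancelling L: (α₁ − α₂)ΔT = P/(A₁E₁) + P/(A₂E₂).
|α₁ − α₂|·ΔT = 4.5×10⁻⁶ × 158 = 0.000711.
1/(A₁E₁) + 1/(A₂E₂) = 1/(1975×199×10³) + 1/(325×202×10³) = 1.778×10⁻⁸ N⁻¹.
P = 0.000711 / 1.778×10⁻⁸ = 40000 N = 40 kN.
σ_{steel} = P/A₂ = 40000/325 = 123.1 MPa, compressive.

σ ≈ 123 MPa (compressive)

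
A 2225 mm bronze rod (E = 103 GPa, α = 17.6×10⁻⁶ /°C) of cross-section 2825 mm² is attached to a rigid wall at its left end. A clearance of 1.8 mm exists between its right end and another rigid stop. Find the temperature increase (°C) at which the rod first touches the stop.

Contact occurs when the free expansion equals the gap: αΔT L = 1.8 mm.
ΔT = 1.8 / (17.6×10⁻⁶ × 2225) = 45.97 °C.

ΔT ≈ 46 °C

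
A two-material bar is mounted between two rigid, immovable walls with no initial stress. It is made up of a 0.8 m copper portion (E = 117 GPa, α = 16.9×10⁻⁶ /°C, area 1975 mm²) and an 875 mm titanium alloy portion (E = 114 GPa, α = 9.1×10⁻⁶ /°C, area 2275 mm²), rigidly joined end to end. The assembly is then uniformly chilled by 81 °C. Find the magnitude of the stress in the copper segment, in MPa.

σ ≈ 129 MPa (tensile)

Free thermal contraction of the whole bar: Σ αᵢΔT Lᵢ = 16.9×10⁻⁶×81×800 + 9.1×10⁻⁶×81×875 = 1.74 mm.
The rigid supports impose zero overall length change; the single axial force P common to all segments must satisfy P Σ Lᵢ/(AᵢEᵢ) = δ_free.
The series flexibility is Σ Lᵢ/(AᵢEᵢ) = 800/(1975×117×10³) + 875/(2275×114×10³) = 6.836×10⁻⁶ mm/N.
Hence P = δ_free / Σ(L/AE) = 1.74/6.836×10⁻⁶ = 254.6 kN (tensile).
σ_{copper} = P / A = 254600 / 1975 = 128.9 MPa.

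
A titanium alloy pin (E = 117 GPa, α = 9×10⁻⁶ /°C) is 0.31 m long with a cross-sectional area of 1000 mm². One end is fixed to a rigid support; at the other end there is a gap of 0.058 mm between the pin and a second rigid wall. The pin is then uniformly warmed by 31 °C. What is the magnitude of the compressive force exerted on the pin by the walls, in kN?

P ≈ 10.8 kN

Unrestrained expansion: δ_free = αΔT L = 9×10⁻⁶ × 31 × 310 = 0.08649 mm.
After closing the 0.058 mm clearance, 0.08649 − 0.058 = 0.02849 mm of expansion remains to be suppressed by the wall.
So σ = E(δ_free − g)/L = 117×10³ × 0.02849/310 = 10.75 MPa.
P = σA = 10.75 × 1000 = 10.75 kN.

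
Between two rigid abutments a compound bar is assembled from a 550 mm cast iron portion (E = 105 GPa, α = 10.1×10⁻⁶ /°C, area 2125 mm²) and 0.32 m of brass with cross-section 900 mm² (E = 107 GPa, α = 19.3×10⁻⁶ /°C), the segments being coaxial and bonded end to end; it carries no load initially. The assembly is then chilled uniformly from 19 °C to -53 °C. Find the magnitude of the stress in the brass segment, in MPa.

σ ≈ 162 MPa (tensile)

Free thermal contraction of the whole bar: Σ αᵢΔT Lᵢ = 10.1×10⁻⁶×72×550 + 19.3×10⁻⁶×72×320 = 0.8446 mm.
The rigid supports impose zero overall length change; the single axial force P common to all segments must satisfy P Σ Lᵢ/(AᵢEᵢ) = δ_free.
Σ Lᵢ/(AᵢEᵢ) = 550/(2125×105×10³) + 320/(900×107×10³) = 5.788×10⁻⁶ mm/N.
P = 0.8446 / 5.788×10⁻⁶ = 145900 N = 145.9 kN, tensile.
σ_{brass} = P / A = 145900 / 900 = 162.1 MPa.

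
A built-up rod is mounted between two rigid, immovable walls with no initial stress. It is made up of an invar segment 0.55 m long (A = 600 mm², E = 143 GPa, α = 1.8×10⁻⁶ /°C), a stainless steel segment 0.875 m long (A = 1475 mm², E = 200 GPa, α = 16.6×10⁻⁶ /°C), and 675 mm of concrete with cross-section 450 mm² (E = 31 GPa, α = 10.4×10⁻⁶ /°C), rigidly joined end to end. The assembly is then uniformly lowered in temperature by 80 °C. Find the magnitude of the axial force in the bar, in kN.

With the walls removed the bar would change length by δ_free = Σ αᵢΔT Lᵢ = 1.8×10⁻⁶×80×550 + 16.6×10⁻⁶×80×875 + 10.4×10⁻⁶×80×675 = 1.803 mm.
Since the ends are fixed, an axial force P builds up, equal in every segment, with P · Σ Lᵢ/(AᵢEᵢ) = δ_free.
The series flexibility is Σ Lᵢ/(AᵢEᵢ) = 550/(600×143×10³) + 875/(1475×200×10³) + 675/(450×31×10³) = 5.776×10⁻⁵ mm/N.
P = 1.803 / 5.776×10⁻⁵ = 31210 N = 31.21 kN, tensile.

P ≈ 31.2 kN (tensile)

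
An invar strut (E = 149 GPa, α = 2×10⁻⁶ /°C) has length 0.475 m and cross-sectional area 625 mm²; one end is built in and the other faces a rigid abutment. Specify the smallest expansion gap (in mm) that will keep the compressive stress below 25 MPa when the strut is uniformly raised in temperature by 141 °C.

Free expansion if unrestrained: δ_free = αΔT L = 2×10⁻⁶ × 141 × 475 = 0.1339 mm.
A stress of 25 MPa corresponds to the wall pushing the strut back by σL/E = 25×475/(149×10³) = 0.0797 mm.
The gap must absorb the remainder: g_min = 0.1339 − 0.0797 = 0.05425 mm.

g ≈ 0.0543 mm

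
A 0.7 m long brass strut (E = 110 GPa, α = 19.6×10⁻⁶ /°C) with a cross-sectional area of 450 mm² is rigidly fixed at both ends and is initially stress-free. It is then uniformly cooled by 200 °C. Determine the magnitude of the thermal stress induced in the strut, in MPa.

σ ≈ 431 MPa (tensile)

With length fixed, the mechanical strain must cancel the thermal strain αΔT = 19.6×10⁻⁶ × 200 = 3920×10⁻⁶.
The stress required to suppress this strain is σ = Eε = 110×10³ × 3920×10⁻⁶ = 431.2 MPa, tensile since the strut is trying to contract.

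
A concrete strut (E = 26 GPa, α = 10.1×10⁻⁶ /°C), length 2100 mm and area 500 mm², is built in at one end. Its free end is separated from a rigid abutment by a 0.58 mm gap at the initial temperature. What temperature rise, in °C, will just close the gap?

The gap closes when αΔT L = 0.58 mm, since the strut is still unstressed at that instant.
So ΔT = g/(αL) = 0.58/(10.1×10⁻⁶ × 2100) = 27.35 °C.

ΔT ≈ 27.3 °C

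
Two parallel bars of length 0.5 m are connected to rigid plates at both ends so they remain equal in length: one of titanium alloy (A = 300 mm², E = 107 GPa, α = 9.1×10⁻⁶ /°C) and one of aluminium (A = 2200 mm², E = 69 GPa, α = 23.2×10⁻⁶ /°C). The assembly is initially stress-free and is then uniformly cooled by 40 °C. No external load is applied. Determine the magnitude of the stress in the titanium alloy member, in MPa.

The aluminium has the larger α, so on cooling it would change length more than the titanium alloy if both were free. The rigid plates force a common final length, so the aluminium is put into tension and the titanium alloy into compression, with equal and opposite forces P (no external load).
Compatibility of the two members (thermal + elastic change equal): (α₁ − α₂)ΔT = P·[1/(A₁E₁) + 1/(A₂E₂)].
|α₁ − α₂|·ΔT = 14.1×10⁻⁶ × 40 = 0.000564.
1/(A₁E₁) + 1/(A₂E₂) = 1/(300×107×10³) + 1/(2200×69×10³) = 3.774×10⁻⁸ N⁻¹.
So P = 0.000564 / 3.774×10⁻⁸ = 14.94 kN.
σ_{titanium alloy} = P/A₁ = 14940/300 = 49.81 MPa, compressive.

σ ≈ 49.8 MPa (compressive)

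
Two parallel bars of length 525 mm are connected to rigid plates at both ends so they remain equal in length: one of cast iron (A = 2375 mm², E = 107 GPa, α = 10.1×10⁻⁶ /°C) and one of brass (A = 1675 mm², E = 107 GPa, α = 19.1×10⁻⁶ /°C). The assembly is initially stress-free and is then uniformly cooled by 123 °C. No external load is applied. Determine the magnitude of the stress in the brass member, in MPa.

Equilibrium of a rigid end plate with no external load gives equal and opposite internal forces ±P in the two members. Since α_{brass} > α_{cast iron}, cooling drives the brass into tension and the cast iron into compression.
Setting the final lengths equal and cancelling L: (α₁ − α₂)ΔT = P/(A₁E₁) + P/(A₂E₂).
|α₁ − α₂|·ΔT = 9×10⁻⁶ × 123 = 0.001107.
1/(A₁E₁) + 1/(A₂E₂) = 1/(2375×107×10³) + 1/(1675×107×10³) = 9.515×10⁻⁹ N⁻¹.
P = 0.001107 / 9.515×10⁻⁹ = 116300 N = 116.3 kN.
σ_{brass} = P/A₂ = 116300/1675 = 69.46 MPa, tensile.

σ ≈ 69.5 MPa (tensile)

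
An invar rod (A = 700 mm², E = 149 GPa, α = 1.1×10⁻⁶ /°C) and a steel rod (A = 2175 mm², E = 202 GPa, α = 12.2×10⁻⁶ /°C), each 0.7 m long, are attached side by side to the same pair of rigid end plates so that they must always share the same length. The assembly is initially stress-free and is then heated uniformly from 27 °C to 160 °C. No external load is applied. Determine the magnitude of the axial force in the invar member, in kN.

Both members must finish at the same length. With the larger α, the steel tends to over-expand; the plates restrain it, putting the steel in compression and the invar in tension. With no external load the two internal forces are equal and opposite, magnitude P.
Equating the net (thermal + elastic) strains gives |α₁ − α₂|·ΔT = P·[1/(A₁E₁) + 1/(A₂E₂)].
|α₁ − α₂|·ΔT = 11.1×10⁻⁶ × 133 = 0.001476.
1/(A₁E₁) + 1/(A₂E₂) = 1/(700×149×10³) + 1/(2175×202×10³) = 1.186×10⁻⁸ N⁻¹.
P = 0.001476 / 1.186×10⁻⁸ = 124400 N = 124.4 kN.

P ≈ 124 kN (tensile in the invar)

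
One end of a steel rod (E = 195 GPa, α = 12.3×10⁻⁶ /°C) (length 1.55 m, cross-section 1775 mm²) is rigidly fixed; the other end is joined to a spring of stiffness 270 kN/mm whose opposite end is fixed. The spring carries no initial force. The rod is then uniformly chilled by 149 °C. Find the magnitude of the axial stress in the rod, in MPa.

σ ≈ 196 MPa (tensile)

The unrestrained thermal change is αΔT L = 12.3×10⁻⁶ × 149 × 1550 = 2.841 mm.
Let P be the tensile force in the spring. The rod extends elastically by PL/(AE) and the spring stretches by P/k; together these equal δ_free.
So P = δ_free / [L/(AE) + 1/k] = 2.841 / [ 1550/(1775×195×10³) + 1/(270×10³) ].
P = 2.841 / 8.182×10⁻⁶ = 347200 N.
σ = P/A = 347200/1775 = 195.6 MPa.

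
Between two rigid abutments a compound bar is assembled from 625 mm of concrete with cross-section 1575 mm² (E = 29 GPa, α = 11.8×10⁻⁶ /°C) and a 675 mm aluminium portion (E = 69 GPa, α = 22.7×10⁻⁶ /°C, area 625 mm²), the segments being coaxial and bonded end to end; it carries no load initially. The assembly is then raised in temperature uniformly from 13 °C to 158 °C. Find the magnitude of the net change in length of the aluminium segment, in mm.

Free thermal expansion of the whole bar: Σ αᵢΔT Lᵢ = 11.8×10⁻⁶×145×625 + 22.7×10⁻⁶×145×675 = 3.291 mm.
Since the ends are fixed, an axial force P builds up, equal in every segment, with P · Σ Lᵢ/(AᵢEᵢ) = δ_free.
Σ Lᵢ/(AᵢEᵢ) = 625/(1575×29×10³) + 675/(625×69×10³) = 2.934×10⁻⁵ mm/N.
So P = 3.291 / 2.934×10⁻⁵ = 112.2 kN, compressive.
For the aluminium segment, free thermal change = 22.7×10⁻⁶×145×675 = 2.222 mm and elastic change from P = 112200×675/(625×69×10³) = 1.756 mm; these oppose, so the net change is 0.466 mm (segment lengthens).

|ΔL| ≈ 0.466 mm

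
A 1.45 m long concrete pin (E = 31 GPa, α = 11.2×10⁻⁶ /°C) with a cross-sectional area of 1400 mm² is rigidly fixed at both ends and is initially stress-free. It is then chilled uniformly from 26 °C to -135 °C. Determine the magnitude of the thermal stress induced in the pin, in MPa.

σ ≈ 55.9 MPa (tensile)

The supports are rigid, so the total axial strain is zero. The restrained thermal strain is ε = αΔT = 11.2×10⁻⁶ × 161 = 1803.2×10⁻⁶.
Hence σ = E·αΔT = 31×10³ × 1803.2×10⁻⁶ = 55.9 MPa, tensile.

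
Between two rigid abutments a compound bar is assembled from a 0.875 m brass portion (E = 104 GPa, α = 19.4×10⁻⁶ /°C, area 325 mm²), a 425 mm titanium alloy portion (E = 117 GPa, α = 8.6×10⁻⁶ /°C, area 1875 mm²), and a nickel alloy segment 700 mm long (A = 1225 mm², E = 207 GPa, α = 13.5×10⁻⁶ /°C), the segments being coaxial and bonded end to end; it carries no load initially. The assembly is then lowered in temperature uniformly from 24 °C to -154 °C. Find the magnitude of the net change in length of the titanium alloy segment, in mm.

|ΔL| ≈ 0.311 mm

Free thermal contraction of the whole bar: Σ αᵢΔT Lᵢ = 19.4×10⁻⁶×178×875 + 8.6×10⁻⁶×178×425 + 13.5×10⁻⁶×178×700 = 5.354 mm.
The rigid supports impose zero overall length change; the single axial force P common to all segments must satisfy P Σ Lᵢ/(AᵢEᵢ) = δ_free.
Σ Lᵢ/(AᵢEᵢ) = 875/(325×104×10³) + 425/(1875×117×10³) + 700/(1225×207×10³) = 3.059×10⁻⁵ mm/N.
So P = 5.354 / 3.059×10⁻⁵ = 175.1 kN, tensile.
For the titanium alloy segment, free thermal change = 8.6×10⁻⁶×178×425 = 0.6506 mm and elastic change from P = 175100×425/(1875×117×10³) = 0.3391 mm; these oppose, so the net change is 0.311 mm (segment shortens).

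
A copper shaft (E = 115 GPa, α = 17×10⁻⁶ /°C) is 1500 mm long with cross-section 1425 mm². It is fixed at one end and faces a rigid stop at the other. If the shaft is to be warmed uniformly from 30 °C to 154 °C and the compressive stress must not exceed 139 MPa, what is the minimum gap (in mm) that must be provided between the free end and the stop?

g ≈ 1.35 mm

With no wall the shaft would lengthen by αΔT L = 17×10⁻⁶ × 124 × 1500 = 3.162 mm.
A stress of 139 MPa corresponds to the wall pushing the shaft back by σL/E = 139×1500/(115×10³) = 1.813 mm.
The gap must absorb the remainder: g_min = 3.162 − 1.813 = 1.349 mm.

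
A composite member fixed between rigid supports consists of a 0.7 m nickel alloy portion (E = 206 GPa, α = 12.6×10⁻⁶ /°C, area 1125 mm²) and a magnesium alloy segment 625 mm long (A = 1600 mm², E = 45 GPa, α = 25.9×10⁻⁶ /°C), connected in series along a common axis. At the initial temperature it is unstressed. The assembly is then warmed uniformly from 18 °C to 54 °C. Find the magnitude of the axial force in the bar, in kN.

If the supports were absent, the total length change would be Σ αᵢΔT Lᵢ = 12.6×10⁻⁶×36×700 + 25.9×10⁻⁶×36×625 = 0.9003 mm.
The rigid supports impose zero overall length change; the single axial force P common to all segments must satisfy P Σ Lᵢ/(AᵢEᵢ) = δ_free.
The series flexibility is Σ Lᵢ/(AᵢEᵢ) = 700/(1125×206×10³) + 625/(1600×45×10³) = 1.17×10⁻⁵ mm/N.
So P = 0.9003 / 1.17×10⁻⁵ = 76.94 kN, compressive.

P ≈ 76.9 kN (compressive)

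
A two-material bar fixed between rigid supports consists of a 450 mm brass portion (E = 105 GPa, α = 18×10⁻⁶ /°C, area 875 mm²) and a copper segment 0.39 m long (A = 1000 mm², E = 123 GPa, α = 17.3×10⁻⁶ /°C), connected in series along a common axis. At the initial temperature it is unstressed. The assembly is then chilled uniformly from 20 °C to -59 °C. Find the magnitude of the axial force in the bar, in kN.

P ≈ 145 kN (tensile)

Free thermal contraction of the whole bar: Σ αᵢΔT Lᵢ = 18×10⁻⁶×79×450 + 17.3×10⁻⁶×79×390 = 1.173 mm.
Since the ends are fixed, an axial force P builds up, equal in every segment, with P · Σ Lᵢ/(AᵢEᵢ) = δ_free.
Σ Lᵢ/(AᵢEᵢ) = 450/(875×105×10³) + 390/(1000×123×10³) = 8.069×10⁻⁶ mm/N.
So P = 1.173 / 8.069×10⁻⁶ = 145.4 kN, tensile.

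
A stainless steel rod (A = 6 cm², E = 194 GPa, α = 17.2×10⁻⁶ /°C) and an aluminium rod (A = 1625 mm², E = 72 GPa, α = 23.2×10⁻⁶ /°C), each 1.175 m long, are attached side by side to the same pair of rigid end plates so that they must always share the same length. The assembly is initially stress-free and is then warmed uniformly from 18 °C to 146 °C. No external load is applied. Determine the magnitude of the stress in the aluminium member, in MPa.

σ ≈ 27.6 MPa (compressive)

Both members must finish at the same length. With the larger α, the aluminium tends to over-expand; the plates restrain it, putting the aluminium in compression and the stainless steel in tension. With no external load the two internal forces are equal and opposite, magnitude P.
Compatibility of the two members (thermal + elastic change equal): (α₁ − α₂)ΔT = P·[1/(A₁E₁) + 1/(A₂E₂)].
|α₁ − α₂|·ΔT = 6×10⁻⁶ × 128 = 0.000768.
1/(A₁E₁) + 1/(A₂E₂) = 1/(600×194×10³) + 1/(1625×72×10³) = 1.714×10⁻⁸ N⁻¹.
So P = 0.000768 / 1.714×10⁻⁸ = 44.81 kN.
σ_{aluminium} = P/A₂ = 44810/1625 = 27.58 MPa, compressive.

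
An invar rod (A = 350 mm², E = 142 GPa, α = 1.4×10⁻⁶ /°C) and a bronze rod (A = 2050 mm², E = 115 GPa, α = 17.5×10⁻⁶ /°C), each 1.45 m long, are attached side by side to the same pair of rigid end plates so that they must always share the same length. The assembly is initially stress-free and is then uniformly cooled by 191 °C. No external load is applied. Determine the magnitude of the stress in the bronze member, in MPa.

σ ≈ 61.6 MPa (tensile)

Both members must finish at the same length. With the larger α, the bronze tends to over-contract; the plates restrain it, putting the bronze in tension and the invar in compression. With no external load the two internal forces are equal and opposite, magnitude P.
Setting the final lengths equal and cancelling L: (α₁ − α₂)ΔT = P/(A₁E₁) + P/(A₂E₂).
|α₁ − α₂|·ΔT = 16.1×10⁻⁶ × 191 = 0.003075.
1/(A₁E₁) + 1/(A₂E₂) = 1/(350×142×10³) + 1/(2050×115×10³) = 2.436×10⁻⁸ N⁻¹.
So P = 0.003075 / 2.436×10⁻⁸ = 126.2 kN.
σ_{bronze} = P/A₂ = 126200/2050 = 61.57 MPa, tensile.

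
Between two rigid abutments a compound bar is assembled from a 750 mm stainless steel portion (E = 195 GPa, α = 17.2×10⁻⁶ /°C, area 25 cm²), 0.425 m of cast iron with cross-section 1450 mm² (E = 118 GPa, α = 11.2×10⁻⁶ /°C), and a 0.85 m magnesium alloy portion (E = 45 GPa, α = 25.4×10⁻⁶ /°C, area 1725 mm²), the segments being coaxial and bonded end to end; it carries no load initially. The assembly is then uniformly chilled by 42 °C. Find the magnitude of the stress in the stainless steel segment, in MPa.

σ ≈ 44 MPa (tensile)

Free thermal contraction of the whole bar: Σ αᵢΔT Lᵢ = 17.2×10⁻⁶×42×750 + 11.2×10⁻⁶×42×425 + 25.4×10⁻⁶×42×850 = 1.648 mm.
The walls prevent any net length change, so an axial force P (same in every segment) develops. Compatibility: P · Σ Lᵢ/(AᵢEᵢ) = δ_free.
The series flexibility is Σ Lᵢ/(AᵢEᵢ) = 750/(2500×195×10³) + 425/(1450×118×10³) + 850/(1725×45×10³) = 1.497×10⁻⁵ mm/N.
P = 1.648 / 1.497×10⁻⁵ = 110100 N = 110.1 kN, tensile.
σ_{stainless steel} = P / A = 110100 / 2500 = 44.04 MPa.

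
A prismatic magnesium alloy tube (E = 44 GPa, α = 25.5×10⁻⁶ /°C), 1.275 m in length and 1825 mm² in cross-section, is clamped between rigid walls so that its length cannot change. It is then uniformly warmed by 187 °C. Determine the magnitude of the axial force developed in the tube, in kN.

P ≈ 383 kN (compressive)

With zero net strain, σ = E·αΔT = 44 GPa × 25.5×10⁻⁶ × 187 = 209.8 MPa.
Then P = σA = 209.8 × 1825 mm² = 382.9 kN, compressive.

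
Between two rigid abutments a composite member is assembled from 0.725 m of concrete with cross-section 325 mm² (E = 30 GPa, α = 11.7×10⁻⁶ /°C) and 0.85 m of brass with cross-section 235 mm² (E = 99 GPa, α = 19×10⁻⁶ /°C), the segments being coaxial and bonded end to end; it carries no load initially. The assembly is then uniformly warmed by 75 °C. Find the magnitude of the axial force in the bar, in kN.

Free thermal expansion of the whole bar: Σ αᵢΔT Lᵢ = 11.7×10⁻⁶×75×725 + 19×10⁻⁶×75×850 = 1.847 mm.
The walls prevent any net length change, so an axial force P (same in every segment) develops. Compatibility: P · Σ Lᵢ/(AᵢEᵢ) = δ_free.
Σ Lᵢ/(AᵢEᵢ) = 725/(325×30×10³) + 850/(235×99×10³) = 0.0001109 mm/N.
So P = 1.847 / 0.0001109 = 16.66 kN, compressive.

P ≈ 16.7 kN (compressive)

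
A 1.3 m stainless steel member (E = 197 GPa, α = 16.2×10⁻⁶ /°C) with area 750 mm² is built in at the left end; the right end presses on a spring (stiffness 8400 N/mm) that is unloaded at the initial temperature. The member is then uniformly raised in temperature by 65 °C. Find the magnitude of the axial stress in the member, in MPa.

Free thermal expansion: δ_free = αΔT L = 16.2×10⁻⁶ × 65 × 1300 = 1.369 mm.
With a force P in the spring, the elastic change of the member is PL/(AE) and that of the spring is P/k; compatibility requires their sum to equal δ_free.
P [ L/(AE) + 1/k ] = δ_free → P [ 1300/(750×197×10³) + 1/(8400) ] = 1.369.
P = 1.369 / 0.0001278 = 10710 N.
σ = P/A = 10710/750 = 14.28 MPa.

σ ≈ 14.3 MPa (compressive)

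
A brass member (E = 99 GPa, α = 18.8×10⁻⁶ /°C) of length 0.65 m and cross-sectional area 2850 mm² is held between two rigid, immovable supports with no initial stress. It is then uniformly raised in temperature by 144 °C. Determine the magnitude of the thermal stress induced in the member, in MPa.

Because both ends are immovable the net strain is zero, and the suppressed thermal strain is αΔT = 18.8×10⁻⁶ × 144 = 2707.2×10⁻⁶.
Hence σ = E·αΔT = 99×10³ × 2707.2×10⁻⁶ = 268 MPa, compressive.

σ ≈ 268 MPa (compressive)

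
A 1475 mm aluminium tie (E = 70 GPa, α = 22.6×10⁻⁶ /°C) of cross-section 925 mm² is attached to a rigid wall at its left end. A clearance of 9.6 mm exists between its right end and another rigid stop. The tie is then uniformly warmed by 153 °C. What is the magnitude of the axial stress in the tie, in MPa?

If the wall were absent the tie would grow by αΔT L = 22.6×10⁻⁶ × 153 × 1475 = 5.1 mm.
This is smaller than the 9.6 mm clearance, so the tie expands freely without reaching the stop — the stress is zero.

σ ≈ 0 MPa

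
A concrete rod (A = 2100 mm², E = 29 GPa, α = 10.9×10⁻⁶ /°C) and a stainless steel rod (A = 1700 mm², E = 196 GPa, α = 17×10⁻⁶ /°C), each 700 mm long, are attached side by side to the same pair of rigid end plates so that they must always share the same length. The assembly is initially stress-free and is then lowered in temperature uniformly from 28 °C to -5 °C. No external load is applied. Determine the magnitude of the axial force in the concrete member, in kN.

P ≈ 10.4 kN (compressive in the concrete)

Equilibrium of a rigid end plate with no external load gives equal and opposite internal forces ±P in the two members. Since α_{stainless steel} > α_{concrete}, cooling drives the stainless steel into tension and the concrete into compression.
Setting the final lengths equal and cancelling L: (α₁ − α₂)ΔT = P/(A₁E₁) + P/(A₂E₂).
|α₁ − α₂|·ΔT = 6.1×10⁻⁶ × 33 = 0.0002013.
1/(A₁E₁) + 1/(A₂E₂) = 1/(2100×29×10³) + 1/(1700×196×10³) = 1.942×10⁻⁸ N⁻¹.
P = 0.0002013 / 1.942×10⁻⁸ = 10360 N = 10.36 kN.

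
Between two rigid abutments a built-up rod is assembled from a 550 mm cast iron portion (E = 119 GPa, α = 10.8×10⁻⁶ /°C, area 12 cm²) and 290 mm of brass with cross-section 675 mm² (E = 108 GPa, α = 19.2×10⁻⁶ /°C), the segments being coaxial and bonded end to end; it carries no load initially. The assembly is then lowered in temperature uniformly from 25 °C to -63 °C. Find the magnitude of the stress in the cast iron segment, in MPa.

With the walls removed the bar would change length by δ_free = Σ αᵢΔT Lᵢ = 10.8×10⁻⁶×88×550 + 19.2×10⁻⁶×88×290 = 1.013 mm.
The rigid supports impose zero overall length change; the single axial force P common to all segments must satisfy P Σ Lᵢ/(AᵢEᵢ) = δ_free.
The series flexibility is Σ Lᵢ/(AᵢEᵢ) = 550/(1200×119×10³) + 290/(675×108×10³) = 7.83×10⁻⁶ mm/N.
So P = 1.013 / 7.83×10⁻⁶ = 129.3 kN, tensile.
σ_{cast iron} = P / A = 129300 / 1200 = 107.8 MPa.

σ ≈ 108 MPa (tensile)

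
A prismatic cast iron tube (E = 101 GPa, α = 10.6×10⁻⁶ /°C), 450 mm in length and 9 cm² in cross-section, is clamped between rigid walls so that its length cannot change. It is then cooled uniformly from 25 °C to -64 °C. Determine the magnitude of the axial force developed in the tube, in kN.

P ≈ 85.8 kN (tensile)

Full restraint means ε = 0, so the stress is σ = EαΔT = 101×10³ × 10.6×10⁻⁶ × 89 = 95.28 MPa.
Then P = σA = 95.28 × 900 mm² = 85.76 kN, tensile.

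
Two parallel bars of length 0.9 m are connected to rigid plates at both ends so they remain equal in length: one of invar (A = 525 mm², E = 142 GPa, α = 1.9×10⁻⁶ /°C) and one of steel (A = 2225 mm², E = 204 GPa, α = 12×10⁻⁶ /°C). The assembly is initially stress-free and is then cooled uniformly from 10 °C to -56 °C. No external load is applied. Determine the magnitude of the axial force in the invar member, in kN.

Equilibrium of a rigid end plate with no external load gives equal and opposite internal forces ±P in the two members. Since α_{steel} > α_{invar}, cooling drives the steel into tension and the invar into compression.
Equating the net (thermal + elastic) strains gives |α₁ − α₂|·ΔT = P·[1/(A₁E₁) + 1/(A₂E₂)].
|α₁ − α₂|·ΔT = 10.1×10⁻⁶ × 66 = 0.0006666.
1/(A₁E₁) + 1/(A₂E₂) = 1/(525×142×10³) + 1/(2225×204×10³) = 1.562×10⁻⁸ N⁻¹.
P = 0.0006666 / 1.562×10⁻⁸ = 42680 N = 42.68 kN.

P ≈ 42.7 kN (compressive in the invar)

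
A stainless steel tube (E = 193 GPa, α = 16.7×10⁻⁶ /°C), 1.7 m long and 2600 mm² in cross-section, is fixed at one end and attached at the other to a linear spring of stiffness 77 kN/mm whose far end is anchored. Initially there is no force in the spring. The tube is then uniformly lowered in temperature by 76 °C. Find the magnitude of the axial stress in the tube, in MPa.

σ ≈ 50.7 MPa (tensile)

The unrestrained thermal change is αΔT L = 16.7×10⁻⁶ × 76 × 1700 = 2.158 mm.
Let P be the tensile force in the spring. The tube extends elastically by PL/(AE) and the spring stretches by P/k; together these equal δ_free.
P [ L/(AE) + 1/k ] = δ_free → P [ 1700/(2600×193×10³) + 1/(77×10³) ] = 2.158.
P = 2.158 / 1.637×10⁻⁵ = 131800 N.
σ = P/A = 131800/2600 = 50.68 MPa.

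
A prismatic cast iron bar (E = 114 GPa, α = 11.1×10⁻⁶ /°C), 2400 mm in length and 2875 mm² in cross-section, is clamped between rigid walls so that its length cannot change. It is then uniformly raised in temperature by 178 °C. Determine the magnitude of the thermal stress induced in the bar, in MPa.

Because both ends are immovable the net strain is zero, and the suppressed thermal strain is αΔT = 11.1×10⁻⁶ × 178 = 1975.8×10⁻⁶.
Hence σ = E·αΔT = 114×10³ × 1975.8×10⁻⁶ = 225.2 MPa, compressive.

σ ≈ 225 MPa (compressive)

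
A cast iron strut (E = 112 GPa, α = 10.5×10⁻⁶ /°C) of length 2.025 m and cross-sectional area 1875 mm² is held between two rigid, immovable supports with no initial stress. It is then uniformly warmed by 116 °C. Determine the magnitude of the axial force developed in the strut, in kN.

P ≈ 256 kN (compressive)

The ends cannot move, so σ = EαΔT = 112×10³ × 10.5×10⁻⁶ × 116 = 136.4 MPa.
P = AEαΔT = 1875 × 112×10³ × 10.5×10⁻⁶ × 116 = 255.8 kN (compressive).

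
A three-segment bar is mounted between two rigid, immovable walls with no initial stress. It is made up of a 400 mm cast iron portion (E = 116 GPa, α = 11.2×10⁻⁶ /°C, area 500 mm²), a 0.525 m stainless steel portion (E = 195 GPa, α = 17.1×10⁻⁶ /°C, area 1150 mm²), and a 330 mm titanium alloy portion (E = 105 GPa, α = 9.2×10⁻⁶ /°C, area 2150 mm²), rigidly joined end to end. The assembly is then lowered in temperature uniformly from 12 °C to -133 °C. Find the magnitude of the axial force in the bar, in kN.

If the supports were absent, the total length change would be Σ αᵢΔT Lᵢ = 11.2×10⁻⁶×145×400 + 17.1×10⁻⁶×145×525 + 9.2×10⁻⁶×145×330 = 2.392 mm.
Since the ends are fixed, an axial force P builds up, equal in every segment, with P · Σ Lᵢ/(AᵢEᵢ) = δ_free.
Σ Lᵢ/(AᵢEᵢ) = 400/(500×116×10³) + 525/(1150×195×10³) + 330/(2150×105×10³) = 1.07×10⁻⁵ mm/N.
P = 2.392 / 1.07×10⁻⁵ = 223500 N = 223.5 kN, tensile.

P ≈ 224 kN (tensile)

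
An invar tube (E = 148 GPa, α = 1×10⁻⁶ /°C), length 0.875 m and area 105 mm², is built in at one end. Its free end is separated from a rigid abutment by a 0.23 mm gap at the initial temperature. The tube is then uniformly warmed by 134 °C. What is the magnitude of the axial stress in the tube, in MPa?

Unrestrained expansion: δ_free = αΔT L = 1×10⁻⁶ × 134 × 875 = 0.1173 mm.
This is smaller than the 0.23 mm clearance, so the tube expands freely without reaching the stop — the stress is zero.

σ ≈ 0 MPa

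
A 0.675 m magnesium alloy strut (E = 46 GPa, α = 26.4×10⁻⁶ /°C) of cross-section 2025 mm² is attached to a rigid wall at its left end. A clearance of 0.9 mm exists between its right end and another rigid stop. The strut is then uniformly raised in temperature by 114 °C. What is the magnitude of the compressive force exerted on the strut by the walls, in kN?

P ≈ 156 kN

Unrestrained expansion: δ_free = αΔT L = 26.4×10⁻⁶ × 114 × 675 = 2.031 mm.
The gap closes (δ_free > 0.9 mm) and the wall then resists a further 2.031 − 0.9 = 1.131 mm of expansion.
So σ = E(δ_free − g)/L = 46×10³ × 1.131/675 = 77.11 MPa.
Force on the wall = σA = 77.11 × 2025 mm² = 156.1 kN.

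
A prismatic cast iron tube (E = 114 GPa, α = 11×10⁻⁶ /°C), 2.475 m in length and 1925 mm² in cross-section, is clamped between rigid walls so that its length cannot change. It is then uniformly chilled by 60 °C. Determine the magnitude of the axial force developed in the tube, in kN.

Full restraint means ε = 0, so the stress is σ = EαΔT = 114×10³ × 11×10⁻⁶ × 60 = 75.24 MPa.
P = AEαΔT = 1925 × 114×10³ × 11×10⁻⁶ × 60 = 144.8 kN (tensile).

P ≈ 145 kN (tensile)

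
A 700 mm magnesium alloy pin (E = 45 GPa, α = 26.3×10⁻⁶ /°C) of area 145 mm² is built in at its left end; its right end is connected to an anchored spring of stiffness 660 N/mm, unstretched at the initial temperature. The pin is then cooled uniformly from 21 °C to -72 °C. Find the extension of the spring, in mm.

Free thermal contraction: δ_free = αΔT L = 26.3×10⁻⁶ × 93 × 700 = 1.712 mm.
Let P be the tensile force in the spring. The pin extends elastically by PL/(AE) and the spring stretches by P/k; together these equal δ_free.
So P = δ_free / [L/(AE) + 1/k] = 1.712 / [ 700/(145×45×10³) + 1/(660) ].
P = 1.712 / 0.001622 = 1055 N.
Spring extension = P/k = 1055/(660) = 1.599 mm.

δ ≈ 1.6 mm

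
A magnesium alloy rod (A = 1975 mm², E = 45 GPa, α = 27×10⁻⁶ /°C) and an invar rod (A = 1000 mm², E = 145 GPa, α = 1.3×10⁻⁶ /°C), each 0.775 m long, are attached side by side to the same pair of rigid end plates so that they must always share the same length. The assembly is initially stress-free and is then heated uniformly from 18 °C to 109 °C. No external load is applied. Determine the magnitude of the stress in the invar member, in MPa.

σ ≈ 129 MPa (tensile)

Equilibrium of a rigid end plate with no external load gives equal and opposite internal forces ±P in the two members. Since α_{magnesium alloy} > α_{invar}, heating drives the magnesium alloy into compression and the invar into tension.
Equating the net (thermal + elastic) strains gives |α₁ − α₂|·ΔT = P·[1/(A₁E₁) + 1/(A₂E₂)].
|α₁ − α₂|·ΔT = 25.7×10⁻⁶ × 91 = 0.002339.
1/(A₁E₁) + 1/(A₂E₂) = 1/(1975×45×10³) + 1/(1000×145×10³) = 1.815×10⁻⁸ N⁻¹.
So P = 0.002339 / 1.815×10⁻⁸ = 128.9 kN.
σ_{invar} = P/A₂ = 128900/1000 = 128.9 MPa, tensile.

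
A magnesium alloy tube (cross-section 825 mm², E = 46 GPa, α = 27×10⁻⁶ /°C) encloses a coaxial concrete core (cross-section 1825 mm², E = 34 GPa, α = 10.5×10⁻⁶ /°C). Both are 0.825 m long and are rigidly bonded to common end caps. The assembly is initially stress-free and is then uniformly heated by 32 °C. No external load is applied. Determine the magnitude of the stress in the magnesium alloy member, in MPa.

σ ≈ 15.1 MPa (compressive)

Equilibrium of a rigid end plate with no external load gives equal and opposite internal forces ±P in the two members. Since α_{magnesium alloy} > α_{concrete}, heating drives the magnesium alloy into compression and the concrete into tension.
Setting the final lengths equal and cancelling L: (α₁ − α₂)ΔT = P/(A₁E₁) + P/(A₂E₂).
|α₁ − α₂|·ΔT = 16.5×10⁻⁶ × 32 = 0.000528.
1/(A₁E₁) + 1/(A₂E₂) = 1/(825×46×10³) + 1/(1825×34×10³) = 4.247×10⁻⁸ N⁻¹.
P = 0.000528 / 4.247×10⁻⁸ = 12430 N = 12.43 kN.
σ_{magnesium alloy} = P/A₁ = 12430/825 = 15.07 MPa, compressive.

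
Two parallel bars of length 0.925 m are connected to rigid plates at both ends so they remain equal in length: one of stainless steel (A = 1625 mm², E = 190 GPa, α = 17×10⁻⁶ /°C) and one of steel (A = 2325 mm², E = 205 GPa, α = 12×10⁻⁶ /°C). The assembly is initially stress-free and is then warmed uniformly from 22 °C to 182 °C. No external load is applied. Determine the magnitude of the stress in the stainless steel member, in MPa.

Both members must finish at the same length. With the larger α, the stainless steel tends to over-expand; the plates restrain it, putting the stainless steel in compression and the steel in tension. With no external load the two internal forces are equal and opposite, magnitude P.
Setting the final lengths equal and cancelling L: (α₁ − α₂)ΔT = P/(A₁E₁) + P/(A₂E₂).
|α₁ − α₂|·ΔT = 5×10⁻⁶ × 160 = 0.0008.
1/(A₁E₁) + 1/(A₂E₂) = 1/(1625×190×10³) + 1/(2325×205×10³) = 5.337×10⁻⁹ N⁻¹.
P = 0.0008 / 5.337×10⁻⁹ = 149900 N = 149.9 kN.
σ_{stainless steel} = P/A₁ = 149900/1625 = 92.25 MPa, compressive.

σ ≈ 92.2 MPa (compressive)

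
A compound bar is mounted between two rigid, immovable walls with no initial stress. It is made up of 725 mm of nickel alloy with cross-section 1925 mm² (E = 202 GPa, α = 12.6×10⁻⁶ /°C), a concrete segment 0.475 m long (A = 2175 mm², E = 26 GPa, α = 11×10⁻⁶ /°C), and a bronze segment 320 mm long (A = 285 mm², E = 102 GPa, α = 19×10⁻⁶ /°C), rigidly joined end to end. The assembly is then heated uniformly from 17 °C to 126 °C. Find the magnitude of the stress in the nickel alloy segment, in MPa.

Free thermal expansion of the whole bar: Σ αᵢΔT Lᵢ = 12.6×10⁻⁶×109×725 + 11×10⁻⁶×109×475 + 19×10⁻⁶×109×320 = 2.228 mm.
The walls prevent any net length change, so an axial force P (same in every segment) develops. Compatibility: P · Σ Lᵢ/(AᵢEᵢ) = δ_free.
The series flexibility is Σ Lᵢ/(AᵢEᵢ) = 725/(1925×202×10³) + 475/(2175×26×10³) + 320/(285×102×10³) = 2.127×10⁻⁵ mm/N.
So P = 2.228 / 2.127×10⁻⁵ = 104.7 kN, compressive.
σ_{nickel alloy} = P / A = 104700 / 1925 = 54.41 MPa.

σ ≈ 54.4 MPa (compressive)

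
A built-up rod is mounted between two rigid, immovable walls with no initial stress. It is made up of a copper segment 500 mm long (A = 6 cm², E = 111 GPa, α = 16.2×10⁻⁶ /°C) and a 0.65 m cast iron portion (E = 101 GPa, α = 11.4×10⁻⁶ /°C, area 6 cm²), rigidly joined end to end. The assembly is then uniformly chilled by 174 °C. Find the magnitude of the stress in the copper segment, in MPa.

σ ≈ 247 MPa (tensile)

Free thermal contraction of the whole bar: Σ αᵢΔT Lᵢ = 16.2×10⁻⁶×174×500 + 11.4×10⁻⁶×174×650 = 2.699 mm.
The rigid supports impose zero overall length change; the single axial force P common to all segments must satisfy P Σ Lᵢ/(AᵢEᵢ) = δ_free.
The series flexibility is Σ Lᵢ/(AᵢEᵢ) = 500/(600×111×10³) + 650/(600×101×10³) = 1.823×10⁻⁵ mm/N.
So P = 2.699 / 1.823×10⁻⁵ = 148 kN, tensile.
σ_{copper} = P / A = 148000 / 600 = 246.7 MPa.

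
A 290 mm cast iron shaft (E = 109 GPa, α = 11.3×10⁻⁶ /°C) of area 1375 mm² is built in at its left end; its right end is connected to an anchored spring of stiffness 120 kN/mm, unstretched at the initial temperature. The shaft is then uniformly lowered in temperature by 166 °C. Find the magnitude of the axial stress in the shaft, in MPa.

σ ≈ 38.5 MPa (tensile)

Free thermal contraction: δ_free = αΔT L = 11.3×10⁻⁶ × 166 × 290 = 0.544 mm.
With a force P in the spring, the elastic change of the shaft is PL/(AE) and that of the spring is P/k; compatibility requires their sum to equal δ_free.
P [ L/(AE) + 1/k ] = δ_free → P [ 290/(1375×109×10³) + 1/(120×10³) ] = 0.544.
P = 0.544 / 1.027×10⁻⁵ = 52980 N.
σ = P/A = 52980/1375 = 38.53 MPa.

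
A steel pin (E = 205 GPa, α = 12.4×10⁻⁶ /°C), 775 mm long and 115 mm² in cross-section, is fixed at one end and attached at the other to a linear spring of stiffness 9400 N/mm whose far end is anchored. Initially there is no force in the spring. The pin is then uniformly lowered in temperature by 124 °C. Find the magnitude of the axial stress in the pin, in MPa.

The unrestrained thermal change is αΔT L = 12.4×10⁻⁶ × 124 × 775 = 1.192 mm.
With a force P in the spring, the elastic change of the pin is PL/(AE) and that of the spring is P/k; compatibility requires their sum to equal δ_free.
P [ L/(AE) + 1/k ] = δ_free → P [ 775/(115×205×10³) + 1/(9400) ] = 1.192.
P = 1.192 / 0.0001393 = 8557 N.
σ = P/A = 8557/115 = 74.41 MPa.

σ ≈ 74.4 MPa (tensile)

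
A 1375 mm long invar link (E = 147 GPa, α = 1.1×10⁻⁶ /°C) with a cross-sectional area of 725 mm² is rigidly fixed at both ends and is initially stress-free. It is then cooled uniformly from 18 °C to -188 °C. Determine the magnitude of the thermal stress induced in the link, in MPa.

With length fixed, the mechanical strain must cancel the thermal strain αΔT = 1.1×10⁻⁶ × 206 = 226.6×10⁻⁶.
Hence σ = E·αΔT = 147×10³ × 226.6×10⁻⁶ = 33.31 MPa, tensile.

σ ≈ 33.3 MPa (tensile)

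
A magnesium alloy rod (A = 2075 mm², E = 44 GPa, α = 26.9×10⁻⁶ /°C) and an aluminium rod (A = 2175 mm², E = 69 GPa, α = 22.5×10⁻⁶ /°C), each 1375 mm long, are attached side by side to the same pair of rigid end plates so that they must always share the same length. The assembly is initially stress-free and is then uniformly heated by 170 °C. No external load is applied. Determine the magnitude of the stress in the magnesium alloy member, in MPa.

The magnesium alloy has the larger α, so on heating it would change length more than the aluminium if both were free. The rigid plates force a common final length, so the magnesium alloy is put into compression and the aluminium into tension, with equal and opposite forces P (no external load).
Compatibility of the two members (thermal + elastic change equal): (α₁ − α₂)ΔT = P·[1/(A₁E₁) + 1/(A₂E₂)].
|α₁ − α₂|·ΔT = 4.4×10⁻⁶ × 170 = 0.000748.
1/(A₁E₁) + 1/(A₂E₂) = 1/(2075×44×10³) + 1/(2175×69×10³) = 1.762×10⁻⁸ N⁻¹.
P = 0.000748 / 1.762×10⁻⁸ = 42460 N = 42.46 kN.
σ_{magnesium alloy} = P/A₁ = 42460/2075 = 20.46 MPa, compressive.

σ ≈ 20.5 MPa (compressive)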